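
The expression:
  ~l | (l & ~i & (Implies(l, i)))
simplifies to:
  ~l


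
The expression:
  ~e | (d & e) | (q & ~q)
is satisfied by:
  {d: True, e: False}
  {e: False, d: False}
  {e: True, d: True}


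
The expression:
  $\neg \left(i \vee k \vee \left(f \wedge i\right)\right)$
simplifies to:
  $\neg i \wedge \neg k$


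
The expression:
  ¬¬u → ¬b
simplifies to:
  ¬b ∨ ¬u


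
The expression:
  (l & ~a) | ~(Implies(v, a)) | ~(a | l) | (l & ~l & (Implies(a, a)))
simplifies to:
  ~a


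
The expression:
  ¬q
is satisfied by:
  {q: False}


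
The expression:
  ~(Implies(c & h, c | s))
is never true.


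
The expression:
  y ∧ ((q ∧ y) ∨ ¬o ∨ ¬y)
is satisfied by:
  {q: True, y: True, o: False}
  {y: True, o: False, q: False}
  {q: True, o: True, y: True}


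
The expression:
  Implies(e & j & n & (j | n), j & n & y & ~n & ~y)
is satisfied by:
  {e: False, n: False, j: False}
  {j: True, e: False, n: False}
  {n: True, e: False, j: False}
  {j: True, n: True, e: False}
  {e: True, j: False, n: False}
  {j: True, e: True, n: False}
  {n: True, e: True, j: False}


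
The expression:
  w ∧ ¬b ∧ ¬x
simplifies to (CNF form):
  w ∧ ¬b ∧ ¬x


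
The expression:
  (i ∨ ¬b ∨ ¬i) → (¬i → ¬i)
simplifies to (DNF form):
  True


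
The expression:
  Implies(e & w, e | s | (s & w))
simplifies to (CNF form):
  True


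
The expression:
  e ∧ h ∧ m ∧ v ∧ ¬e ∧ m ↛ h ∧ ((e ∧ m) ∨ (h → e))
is never true.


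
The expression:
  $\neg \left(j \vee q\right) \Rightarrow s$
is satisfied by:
  {q: True, s: True, j: True}
  {q: True, s: True, j: False}
  {q: True, j: True, s: False}
  {q: True, j: False, s: False}
  {s: True, j: True, q: False}
  {s: True, j: False, q: False}
  {j: True, s: False, q: False}


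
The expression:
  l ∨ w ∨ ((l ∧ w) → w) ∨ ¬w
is always true.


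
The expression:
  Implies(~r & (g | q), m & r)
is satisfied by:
  {r: True, g: False, q: False}
  {r: True, q: True, g: False}
  {r: True, g: True, q: False}
  {r: True, q: True, g: True}
  {q: False, g: False, r: False}


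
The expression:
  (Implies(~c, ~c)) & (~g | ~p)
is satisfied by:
  {p: False, g: False}
  {g: True, p: False}
  {p: True, g: False}


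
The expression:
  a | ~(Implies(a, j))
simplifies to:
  a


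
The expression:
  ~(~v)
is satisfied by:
  {v: True}


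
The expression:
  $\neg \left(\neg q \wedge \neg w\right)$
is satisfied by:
  {q: True, w: True}
  {q: True, w: False}
  {w: True, q: False}


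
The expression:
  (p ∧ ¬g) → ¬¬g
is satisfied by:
  {g: True, p: False}
  {p: False, g: False}
  {p: True, g: True}


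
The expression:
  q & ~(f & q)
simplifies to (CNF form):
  q & ~f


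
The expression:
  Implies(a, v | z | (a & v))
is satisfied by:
  {z: True, v: True, a: False}
  {z: True, v: False, a: False}
  {v: True, z: False, a: False}
  {z: False, v: False, a: False}
  {a: True, z: True, v: True}
  {a: True, z: True, v: False}
  {a: True, v: True, z: False}


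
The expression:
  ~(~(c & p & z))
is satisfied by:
  {c: True, z: True, p: True}


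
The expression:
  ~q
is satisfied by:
  {q: False}


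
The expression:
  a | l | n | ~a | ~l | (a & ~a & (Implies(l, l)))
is always true.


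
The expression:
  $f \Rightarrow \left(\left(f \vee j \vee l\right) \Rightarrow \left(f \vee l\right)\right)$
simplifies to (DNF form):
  $\text{True}$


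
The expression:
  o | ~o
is always true.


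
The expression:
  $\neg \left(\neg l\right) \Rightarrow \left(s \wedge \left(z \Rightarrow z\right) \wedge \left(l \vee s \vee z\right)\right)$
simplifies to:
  $s \vee \neg l$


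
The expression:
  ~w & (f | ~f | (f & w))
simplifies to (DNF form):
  ~w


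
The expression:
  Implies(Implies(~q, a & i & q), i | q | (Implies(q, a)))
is always true.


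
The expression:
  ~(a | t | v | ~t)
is never true.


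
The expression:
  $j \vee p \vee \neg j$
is always true.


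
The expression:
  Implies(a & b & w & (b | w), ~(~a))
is always true.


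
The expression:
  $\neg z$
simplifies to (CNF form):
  $\neg z$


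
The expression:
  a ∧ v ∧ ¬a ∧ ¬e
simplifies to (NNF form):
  False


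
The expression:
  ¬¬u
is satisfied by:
  {u: True}


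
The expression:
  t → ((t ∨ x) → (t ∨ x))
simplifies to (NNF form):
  True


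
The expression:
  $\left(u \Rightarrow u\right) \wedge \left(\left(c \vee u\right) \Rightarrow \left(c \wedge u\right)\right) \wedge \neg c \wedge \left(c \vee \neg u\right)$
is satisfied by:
  {u: False, c: False}


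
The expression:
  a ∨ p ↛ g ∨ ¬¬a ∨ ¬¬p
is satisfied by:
  {a: True, p: True}
  {a: True, p: False}
  {p: True, a: False}


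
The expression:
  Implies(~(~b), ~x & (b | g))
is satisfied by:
  {x: False, b: False}
  {b: True, x: False}
  {x: True, b: False}


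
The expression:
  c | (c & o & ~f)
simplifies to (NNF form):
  c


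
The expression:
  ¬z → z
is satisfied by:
  {z: True}


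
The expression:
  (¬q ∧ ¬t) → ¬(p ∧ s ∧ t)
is always true.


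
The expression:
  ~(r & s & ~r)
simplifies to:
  True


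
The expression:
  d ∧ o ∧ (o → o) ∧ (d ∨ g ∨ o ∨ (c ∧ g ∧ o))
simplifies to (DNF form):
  d ∧ o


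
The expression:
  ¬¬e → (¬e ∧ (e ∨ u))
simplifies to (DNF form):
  ¬e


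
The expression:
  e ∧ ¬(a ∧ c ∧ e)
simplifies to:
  e ∧ (¬a ∨ ¬c)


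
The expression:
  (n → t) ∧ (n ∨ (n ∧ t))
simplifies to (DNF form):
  n ∧ t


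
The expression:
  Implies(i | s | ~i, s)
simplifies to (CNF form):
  s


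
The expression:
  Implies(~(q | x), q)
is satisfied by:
  {x: True, q: True}
  {x: True, q: False}
  {q: True, x: False}


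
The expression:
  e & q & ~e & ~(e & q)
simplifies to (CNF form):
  False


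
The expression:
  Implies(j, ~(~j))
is always true.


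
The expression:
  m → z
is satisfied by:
  {z: True, m: False}
  {m: False, z: False}
  {m: True, z: True}


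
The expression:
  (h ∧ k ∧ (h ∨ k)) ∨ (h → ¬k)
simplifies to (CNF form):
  True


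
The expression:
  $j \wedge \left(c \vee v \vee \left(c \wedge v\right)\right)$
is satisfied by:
  {j: True, c: True, v: True}
  {j: True, c: True, v: False}
  {j: True, v: True, c: False}


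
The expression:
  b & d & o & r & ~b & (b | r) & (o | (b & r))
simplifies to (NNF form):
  False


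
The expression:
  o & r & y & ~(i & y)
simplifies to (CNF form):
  o & r & y & ~i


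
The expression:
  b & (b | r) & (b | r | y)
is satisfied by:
  {b: True}


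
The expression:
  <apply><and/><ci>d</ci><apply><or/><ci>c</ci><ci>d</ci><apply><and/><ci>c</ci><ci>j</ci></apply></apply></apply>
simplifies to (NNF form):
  <ci>d</ci>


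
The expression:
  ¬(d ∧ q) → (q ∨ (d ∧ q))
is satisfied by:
  {q: True}


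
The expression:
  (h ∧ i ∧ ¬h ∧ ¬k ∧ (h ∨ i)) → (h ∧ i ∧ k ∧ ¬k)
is always true.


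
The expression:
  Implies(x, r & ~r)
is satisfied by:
  {x: False}


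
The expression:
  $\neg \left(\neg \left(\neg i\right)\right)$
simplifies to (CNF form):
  $\neg i$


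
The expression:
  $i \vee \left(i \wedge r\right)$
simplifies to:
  $i$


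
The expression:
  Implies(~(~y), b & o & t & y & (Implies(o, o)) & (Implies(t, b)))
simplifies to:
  ~y | (b & o & t)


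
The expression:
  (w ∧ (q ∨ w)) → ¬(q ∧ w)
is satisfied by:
  {w: False, q: False}
  {q: True, w: False}
  {w: True, q: False}


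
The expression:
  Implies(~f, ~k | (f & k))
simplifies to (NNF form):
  f | ~k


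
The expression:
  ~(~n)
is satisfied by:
  {n: True}


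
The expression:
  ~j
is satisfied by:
  {j: False}


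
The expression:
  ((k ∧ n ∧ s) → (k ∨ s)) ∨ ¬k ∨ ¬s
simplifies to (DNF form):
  True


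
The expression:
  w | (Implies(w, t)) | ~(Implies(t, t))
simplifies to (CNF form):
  True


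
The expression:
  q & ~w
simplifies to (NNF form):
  q & ~w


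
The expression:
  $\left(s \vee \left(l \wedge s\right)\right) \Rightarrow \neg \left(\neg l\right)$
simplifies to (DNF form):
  $l \vee \neg s$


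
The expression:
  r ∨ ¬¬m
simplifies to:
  m ∨ r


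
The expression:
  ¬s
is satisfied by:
  {s: False}


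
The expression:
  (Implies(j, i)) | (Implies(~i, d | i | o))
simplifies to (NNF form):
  d | i | o | ~j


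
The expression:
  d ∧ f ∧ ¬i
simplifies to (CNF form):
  d ∧ f ∧ ¬i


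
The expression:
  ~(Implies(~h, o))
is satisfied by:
  {o: False, h: False}


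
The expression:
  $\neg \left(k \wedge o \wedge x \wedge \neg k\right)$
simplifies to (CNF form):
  $\text{True}$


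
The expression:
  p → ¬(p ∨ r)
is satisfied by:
  {p: False}


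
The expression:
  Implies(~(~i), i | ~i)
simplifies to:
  True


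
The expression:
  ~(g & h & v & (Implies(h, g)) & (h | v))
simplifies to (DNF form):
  ~g | ~h | ~v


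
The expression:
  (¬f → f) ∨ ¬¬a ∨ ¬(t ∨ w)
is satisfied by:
  {a: True, f: True, t: False, w: False}
  {w: True, a: True, f: True, t: False}
  {a: True, f: True, t: True, w: False}
  {w: True, a: True, f: True, t: True}
  {a: True, t: False, f: False, w: False}
  {a: True, w: True, t: False, f: False}
  {a: True, t: True, f: False, w: False}
  {a: True, w: True, t: True, f: False}
  {f: True, w: False, t: False, a: False}
  {w: True, f: True, t: False, a: False}
  {f: True, t: True, w: False, a: False}
  {w: True, f: True, t: True, a: False}
  {w: False, t: False, f: False, a: False}


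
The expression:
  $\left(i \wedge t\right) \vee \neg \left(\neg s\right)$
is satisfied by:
  {i: True, s: True, t: True}
  {i: True, s: True, t: False}
  {s: True, t: True, i: False}
  {s: True, t: False, i: False}
  {i: True, t: True, s: False}


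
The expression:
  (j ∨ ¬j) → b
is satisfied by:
  {b: True}


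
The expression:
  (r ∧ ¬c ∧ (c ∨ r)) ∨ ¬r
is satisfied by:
  {c: False, r: False}
  {r: True, c: False}
  {c: True, r: False}


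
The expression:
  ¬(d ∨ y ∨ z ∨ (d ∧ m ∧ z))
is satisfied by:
  {d: False, y: False, z: False}


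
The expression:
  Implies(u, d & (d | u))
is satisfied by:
  {d: True, u: False}
  {u: False, d: False}
  {u: True, d: True}


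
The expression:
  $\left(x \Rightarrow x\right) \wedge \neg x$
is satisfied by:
  {x: False}


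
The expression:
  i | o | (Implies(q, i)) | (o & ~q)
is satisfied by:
  {i: True, o: True, q: False}
  {i: True, q: False, o: False}
  {o: True, q: False, i: False}
  {o: False, q: False, i: False}
  {i: True, o: True, q: True}
  {i: True, q: True, o: False}
  {o: True, q: True, i: False}


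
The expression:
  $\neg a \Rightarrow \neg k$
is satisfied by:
  {a: True, k: False}
  {k: False, a: False}
  {k: True, a: True}


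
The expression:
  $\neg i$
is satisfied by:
  {i: False}


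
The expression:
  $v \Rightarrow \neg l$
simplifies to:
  $\neg l \vee \neg v$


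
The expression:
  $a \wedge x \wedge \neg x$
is never true.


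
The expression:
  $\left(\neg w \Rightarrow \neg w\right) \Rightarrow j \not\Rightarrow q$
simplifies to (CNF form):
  $j \wedge \neg q$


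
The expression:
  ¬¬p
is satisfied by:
  {p: True}


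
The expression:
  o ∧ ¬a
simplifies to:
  o ∧ ¬a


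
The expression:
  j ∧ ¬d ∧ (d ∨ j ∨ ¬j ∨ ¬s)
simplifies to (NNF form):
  j ∧ ¬d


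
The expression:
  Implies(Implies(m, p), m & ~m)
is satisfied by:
  {m: True, p: False}


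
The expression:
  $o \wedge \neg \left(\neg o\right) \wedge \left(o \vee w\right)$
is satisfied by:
  {o: True}


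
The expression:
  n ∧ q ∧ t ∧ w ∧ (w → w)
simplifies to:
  n ∧ q ∧ t ∧ w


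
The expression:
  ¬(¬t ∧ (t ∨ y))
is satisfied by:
  {t: True, y: False}
  {y: False, t: False}
  {y: True, t: True}


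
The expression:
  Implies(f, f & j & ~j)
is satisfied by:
  {f: False}


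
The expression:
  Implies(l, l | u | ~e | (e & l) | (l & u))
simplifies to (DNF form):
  True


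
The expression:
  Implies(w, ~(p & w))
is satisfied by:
  {p: False, w: False}
  {w: True, p: False}
  {p: True, w: False}


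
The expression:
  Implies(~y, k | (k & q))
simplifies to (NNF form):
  k | y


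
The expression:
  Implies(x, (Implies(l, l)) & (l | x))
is always true.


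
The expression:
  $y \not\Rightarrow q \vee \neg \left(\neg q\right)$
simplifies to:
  $q \vee y$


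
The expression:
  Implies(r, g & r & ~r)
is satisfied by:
  {r: False}


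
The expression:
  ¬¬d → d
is always true.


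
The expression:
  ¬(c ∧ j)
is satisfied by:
  {c: False, j: False}
  {j: True, c: False}
  {c: True, j: False}


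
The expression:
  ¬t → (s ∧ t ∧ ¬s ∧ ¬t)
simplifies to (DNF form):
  t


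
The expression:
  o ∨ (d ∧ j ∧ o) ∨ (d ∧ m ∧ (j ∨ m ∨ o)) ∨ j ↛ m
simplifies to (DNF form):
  o ∨ (d ∧ m) ∨ (j ∧ ¬m)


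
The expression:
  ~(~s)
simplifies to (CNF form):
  s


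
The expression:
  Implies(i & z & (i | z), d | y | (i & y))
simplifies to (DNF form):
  d | y | ~i | ~z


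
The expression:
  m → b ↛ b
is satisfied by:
  {m: False}


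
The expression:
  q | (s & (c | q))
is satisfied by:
  {q: True, s: True, c: True}
  {q: True, s: True, c: False}
  {q: True, c: True, s: False}
  {q: True, c: False, s: False}
  {s: True, c: True, q: False}


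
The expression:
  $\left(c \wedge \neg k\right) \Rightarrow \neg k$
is always true.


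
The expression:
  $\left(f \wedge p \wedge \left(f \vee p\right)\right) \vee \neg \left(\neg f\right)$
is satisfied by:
  {f: True}


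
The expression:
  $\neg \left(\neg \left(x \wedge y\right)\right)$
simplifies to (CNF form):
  $x \wedge y$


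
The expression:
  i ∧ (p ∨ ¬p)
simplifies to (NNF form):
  i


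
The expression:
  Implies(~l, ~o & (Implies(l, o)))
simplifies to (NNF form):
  l | ~o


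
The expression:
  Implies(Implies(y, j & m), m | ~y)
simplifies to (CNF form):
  True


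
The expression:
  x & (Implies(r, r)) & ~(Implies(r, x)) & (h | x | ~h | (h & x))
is never true.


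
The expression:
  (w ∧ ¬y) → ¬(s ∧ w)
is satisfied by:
  {y: True, s: False, w: False}
  {s: False, w: False, y: False}
  {w: True, y: True, s: False}
  {w: True, s: False, y: False}
  {y: True, s: True, w: False}
  {s: True, y: False, w: False}
  {w: True, s: True, y: True}


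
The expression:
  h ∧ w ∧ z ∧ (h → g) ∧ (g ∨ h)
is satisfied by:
  {h: True, z: True, w: True, g: True}


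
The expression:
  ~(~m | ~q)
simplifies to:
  m & q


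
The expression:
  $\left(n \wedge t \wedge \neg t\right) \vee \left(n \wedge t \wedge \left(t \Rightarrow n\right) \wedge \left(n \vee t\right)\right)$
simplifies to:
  $n \wedge t$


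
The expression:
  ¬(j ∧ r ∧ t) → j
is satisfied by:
  {j: True}


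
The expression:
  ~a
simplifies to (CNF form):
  ~a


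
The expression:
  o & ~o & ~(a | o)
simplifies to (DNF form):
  False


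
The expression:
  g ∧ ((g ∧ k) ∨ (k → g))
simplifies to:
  g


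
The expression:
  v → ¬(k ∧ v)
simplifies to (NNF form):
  ¬k ∨ ¬v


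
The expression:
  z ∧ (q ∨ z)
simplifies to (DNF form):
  z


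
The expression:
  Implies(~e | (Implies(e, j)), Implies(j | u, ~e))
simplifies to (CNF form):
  ~e | ~j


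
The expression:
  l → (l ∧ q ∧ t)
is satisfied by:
  {t: True, q: True, l: False}
  {t: True, q: False, l: False}
  {q: True, t: False, l: False}
  {t: False, q: False, l: False}
  {t: True, l: True, q: True}


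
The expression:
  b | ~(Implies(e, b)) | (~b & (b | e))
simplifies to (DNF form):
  b | e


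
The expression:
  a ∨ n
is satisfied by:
  {n: True, a: True}
  {n: True, a: False}
  {a: True, n: False}


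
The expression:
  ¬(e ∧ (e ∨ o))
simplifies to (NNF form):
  ¬e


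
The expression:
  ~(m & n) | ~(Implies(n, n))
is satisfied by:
  {m: False, n: False}
  {n: True, m: False}
  {m: True, n: False}


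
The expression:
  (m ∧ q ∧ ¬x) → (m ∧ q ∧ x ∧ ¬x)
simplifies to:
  x ∨ ¬m ∨ ¬q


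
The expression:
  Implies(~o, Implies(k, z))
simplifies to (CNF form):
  o | z | ~k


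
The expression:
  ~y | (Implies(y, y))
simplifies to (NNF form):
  True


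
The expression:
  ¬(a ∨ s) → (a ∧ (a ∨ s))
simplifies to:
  a ∨ s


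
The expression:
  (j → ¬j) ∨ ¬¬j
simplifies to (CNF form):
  True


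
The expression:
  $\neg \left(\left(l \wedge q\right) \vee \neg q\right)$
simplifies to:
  $q \wedge \neg l$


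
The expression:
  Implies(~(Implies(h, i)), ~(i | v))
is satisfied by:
  {i: True, h: False, v: False}
  {h: False, v: False, i: False}
  {i: True, v: True, h: False}
  {v: True, h: False, i: False}
  {i: True, h: True, v: False}
  {h: True, i: False, v: False}
  {i: True, v: True, h: True}


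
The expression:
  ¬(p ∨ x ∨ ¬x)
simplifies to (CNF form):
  False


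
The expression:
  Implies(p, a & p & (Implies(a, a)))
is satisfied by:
  {a: True, p: False}
  {p: False, a: False}
  {p: True, a: True}


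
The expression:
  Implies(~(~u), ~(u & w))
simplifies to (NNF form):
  ~u | ~w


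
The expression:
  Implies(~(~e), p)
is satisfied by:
  {p: True, e: False}
  {e: False, p: False}
  {e: True, p: True}


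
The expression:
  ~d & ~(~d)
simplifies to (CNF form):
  False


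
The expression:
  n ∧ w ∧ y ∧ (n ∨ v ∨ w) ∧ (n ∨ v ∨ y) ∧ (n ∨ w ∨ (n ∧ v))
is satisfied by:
  {w: True, y: True, n: True}


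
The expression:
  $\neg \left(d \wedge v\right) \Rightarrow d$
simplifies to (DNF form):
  $d$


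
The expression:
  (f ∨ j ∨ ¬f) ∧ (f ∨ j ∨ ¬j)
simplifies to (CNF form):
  True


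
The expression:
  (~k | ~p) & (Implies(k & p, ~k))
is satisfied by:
  {p: False, k: False}
  {k: True, p: False}
  {p: True, k: False}


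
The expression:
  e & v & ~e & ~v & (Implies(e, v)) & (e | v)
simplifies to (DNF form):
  False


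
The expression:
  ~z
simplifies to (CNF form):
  ~z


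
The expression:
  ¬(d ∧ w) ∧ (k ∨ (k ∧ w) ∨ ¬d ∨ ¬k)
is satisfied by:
  {w: False, d: False}
  {d: True, w: False}
  {w: True, d: False}


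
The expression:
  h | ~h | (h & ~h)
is always true.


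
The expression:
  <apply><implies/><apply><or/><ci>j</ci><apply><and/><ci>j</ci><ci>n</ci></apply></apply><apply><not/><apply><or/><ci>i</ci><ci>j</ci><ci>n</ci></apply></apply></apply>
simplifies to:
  <apply><not/><ci>j</ci></apply>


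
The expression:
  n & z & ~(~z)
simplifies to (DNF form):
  n & z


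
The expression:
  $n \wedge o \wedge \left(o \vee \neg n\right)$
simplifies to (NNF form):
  $n \wedge o$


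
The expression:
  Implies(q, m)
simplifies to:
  m | ~q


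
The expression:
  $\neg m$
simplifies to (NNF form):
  $\neg m$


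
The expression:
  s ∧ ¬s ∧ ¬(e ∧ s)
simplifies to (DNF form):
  False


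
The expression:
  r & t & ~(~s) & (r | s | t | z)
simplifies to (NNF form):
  r & s & t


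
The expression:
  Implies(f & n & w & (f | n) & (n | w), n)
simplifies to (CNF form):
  True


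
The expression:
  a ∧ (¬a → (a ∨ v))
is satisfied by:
  {a: True}


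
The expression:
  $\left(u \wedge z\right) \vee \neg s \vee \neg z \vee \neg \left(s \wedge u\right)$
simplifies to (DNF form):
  $\text{True}$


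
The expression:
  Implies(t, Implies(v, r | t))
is always true.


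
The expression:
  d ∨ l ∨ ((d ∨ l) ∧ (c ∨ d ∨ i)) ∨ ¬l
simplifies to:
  True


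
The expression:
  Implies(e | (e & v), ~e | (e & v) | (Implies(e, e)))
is always true.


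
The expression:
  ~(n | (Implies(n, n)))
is never true.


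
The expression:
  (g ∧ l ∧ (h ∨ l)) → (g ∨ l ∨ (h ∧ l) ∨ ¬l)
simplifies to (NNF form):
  True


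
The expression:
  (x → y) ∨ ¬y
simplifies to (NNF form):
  True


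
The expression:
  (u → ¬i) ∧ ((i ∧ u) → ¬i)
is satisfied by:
  {u: False, i: False}
  {i: True, u: False}
  {u: True, i: False}


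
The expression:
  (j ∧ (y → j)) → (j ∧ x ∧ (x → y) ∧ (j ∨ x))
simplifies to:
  (x ∧ y) ∨ ¬j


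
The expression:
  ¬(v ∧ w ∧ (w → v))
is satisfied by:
  {w: False, v: False}
  {v: True, w: False}
  {w: True, v: False}


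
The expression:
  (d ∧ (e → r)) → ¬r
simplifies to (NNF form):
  ¬d ∨ ¬r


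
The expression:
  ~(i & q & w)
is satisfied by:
  {w: False, q: False, i: False}
  {i: True, w: False, q: False}
  {q: True, w: False, i: False}
  {i: True, q: True, w: False}
  {w: True, i: False, q: False}
  {i: True, w: True, q: False}
  {q: True, w: True, i: False}


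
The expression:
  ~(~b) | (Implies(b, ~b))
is always true.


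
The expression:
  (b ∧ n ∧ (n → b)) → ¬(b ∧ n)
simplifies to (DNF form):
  ¬b ∨ ¬n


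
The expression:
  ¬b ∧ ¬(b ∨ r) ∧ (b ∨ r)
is never true.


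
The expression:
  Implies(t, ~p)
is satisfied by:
  {p: False, t: False}
  {t: True, p: False}
  {p: True, t: False}


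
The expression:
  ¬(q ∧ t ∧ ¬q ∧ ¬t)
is always true.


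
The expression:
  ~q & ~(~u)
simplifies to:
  u & ~q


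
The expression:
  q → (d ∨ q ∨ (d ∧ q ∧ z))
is always true.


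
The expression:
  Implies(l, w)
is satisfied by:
  {w: True, l: False}
  {l: False, w: False}
  {l: True, w: True}


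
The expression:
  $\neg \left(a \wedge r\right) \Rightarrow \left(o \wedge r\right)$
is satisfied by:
  {r: True, a: True, o: True}
  {r: True, a: True, o: False}
  {r: True, o: True, a: False}


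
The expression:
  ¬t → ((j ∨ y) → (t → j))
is always true.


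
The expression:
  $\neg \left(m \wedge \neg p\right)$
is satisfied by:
  {p: True, m: False}
  {m: False, p: False}
  {m: True, p: True}


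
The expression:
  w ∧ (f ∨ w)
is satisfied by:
  {w: True}


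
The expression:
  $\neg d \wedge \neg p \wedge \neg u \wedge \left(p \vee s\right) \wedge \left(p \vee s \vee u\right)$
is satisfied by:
  {s: True, u: False, d: False, p: False}


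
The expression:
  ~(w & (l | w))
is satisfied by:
  {w: False}


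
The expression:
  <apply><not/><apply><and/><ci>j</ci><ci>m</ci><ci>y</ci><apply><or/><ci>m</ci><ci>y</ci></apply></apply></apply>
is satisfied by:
  {m: False, y: False, j: False}
  {j: True, m: False, y: False}
  {y: True, m: False, j: False}
  {j: True, y: True, m: False}
  {m: True, j: False, y: False}
  {j: True, m: True, y: False}
  {y: True, m: True, j: False}


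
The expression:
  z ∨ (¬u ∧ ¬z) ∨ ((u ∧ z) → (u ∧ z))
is always true.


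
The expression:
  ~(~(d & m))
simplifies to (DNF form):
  d & m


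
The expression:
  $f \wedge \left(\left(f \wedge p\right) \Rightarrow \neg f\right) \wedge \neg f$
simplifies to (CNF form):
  $\text{False}$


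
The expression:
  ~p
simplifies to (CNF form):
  ~p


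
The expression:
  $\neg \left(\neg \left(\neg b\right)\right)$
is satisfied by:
  {b: False}


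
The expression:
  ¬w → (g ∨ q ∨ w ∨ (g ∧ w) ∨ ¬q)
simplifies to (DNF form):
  True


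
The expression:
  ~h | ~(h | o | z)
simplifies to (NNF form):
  ~h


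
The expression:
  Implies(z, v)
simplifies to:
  v | ~z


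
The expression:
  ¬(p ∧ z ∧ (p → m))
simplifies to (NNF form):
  ¬m ∨ ¬p ∨ ¬z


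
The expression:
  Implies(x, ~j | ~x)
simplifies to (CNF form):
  ~j | ~x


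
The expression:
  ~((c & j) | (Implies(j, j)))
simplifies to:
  False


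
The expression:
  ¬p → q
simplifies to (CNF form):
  p ∨ q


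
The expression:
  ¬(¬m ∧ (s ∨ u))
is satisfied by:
  {m: True, s: False, u: False}
  {m: True, u: True, s: False}
  {m: True, s: True, u: False}
  {m: True, u: True, s: True}
  {u: False, s: False, m: False}


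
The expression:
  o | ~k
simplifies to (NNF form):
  o | ~k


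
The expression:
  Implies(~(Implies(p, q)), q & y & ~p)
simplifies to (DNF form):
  q | ~p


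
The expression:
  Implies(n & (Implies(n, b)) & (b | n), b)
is always true.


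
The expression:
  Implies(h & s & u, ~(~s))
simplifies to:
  True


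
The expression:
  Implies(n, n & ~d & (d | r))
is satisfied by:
  {r: True, d: False, n: False}
  {d: False, n: False, r: False}
  {r: True, d: True, n: False}
  {d: True, r: False, n: False}
  {n: True, r: True, d: False}


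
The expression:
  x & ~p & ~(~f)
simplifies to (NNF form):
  f & x & ~p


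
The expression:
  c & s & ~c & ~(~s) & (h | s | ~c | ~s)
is never true.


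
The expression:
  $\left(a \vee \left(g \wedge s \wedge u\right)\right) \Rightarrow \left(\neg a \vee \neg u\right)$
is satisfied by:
  {u: False, a: False}
  {a: True, u: False}
  {u: True, a: False}


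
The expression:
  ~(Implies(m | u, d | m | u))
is never true.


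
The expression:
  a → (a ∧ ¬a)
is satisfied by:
  {a: False}


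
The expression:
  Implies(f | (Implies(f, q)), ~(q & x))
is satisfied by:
  {q: False, x: False}
  {x: True, q: False}
  {q: True, x: False}


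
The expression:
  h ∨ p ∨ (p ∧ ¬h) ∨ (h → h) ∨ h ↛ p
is always true.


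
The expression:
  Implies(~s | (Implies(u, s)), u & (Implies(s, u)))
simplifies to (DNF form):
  u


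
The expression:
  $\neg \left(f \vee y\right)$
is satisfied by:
  {y: False, f: False}


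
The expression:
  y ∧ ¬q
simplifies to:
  y ∧ ¬q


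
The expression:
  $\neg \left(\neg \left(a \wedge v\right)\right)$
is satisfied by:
  {a: True, v: True}


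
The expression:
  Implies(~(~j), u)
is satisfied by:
  {u: True, j: False}
  {j: False, u: False}
  {j: True, u: True}


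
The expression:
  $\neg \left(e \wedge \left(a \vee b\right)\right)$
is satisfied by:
  {b: False, e: False, a: False}
  {a: True, b: False, e: False}
  {b: True, a: False, e: False}
  {a: True, b: True, e: False}
  {e: True, a: False, b: False}


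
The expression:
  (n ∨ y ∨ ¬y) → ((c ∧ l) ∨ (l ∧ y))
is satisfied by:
  {l: True, y: True, c: True}
  {l: True, y: True, c: False}
  {l: True, c: True, y: False}


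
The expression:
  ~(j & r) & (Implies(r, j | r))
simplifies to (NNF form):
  ~j | ~r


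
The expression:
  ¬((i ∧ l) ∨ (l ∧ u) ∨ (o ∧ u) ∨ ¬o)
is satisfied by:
  {o: True, u: False, l: False, i: False}
  {i: True, o: True, u: False, l: False}
  {l: True, o: True, u: False, i: False}


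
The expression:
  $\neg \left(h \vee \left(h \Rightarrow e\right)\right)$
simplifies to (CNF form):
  $\text{False}$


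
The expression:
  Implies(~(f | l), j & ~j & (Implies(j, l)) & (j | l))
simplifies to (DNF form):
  f | l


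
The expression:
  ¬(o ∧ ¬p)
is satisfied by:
  {p: True, o: False}
  {o: False, p: False}
  {o: True, p: True}


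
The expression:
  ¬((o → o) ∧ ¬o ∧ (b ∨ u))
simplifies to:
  o ∨ (¬b ∧ ¬u)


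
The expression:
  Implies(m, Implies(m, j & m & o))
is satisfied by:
  {j: True, o: True, m: False}
  {j: True, o: False, m: False}
  {o: True, j: False, m: False}
  {j: False, o: False, m: False}
  {m: True, j: True, o: True}


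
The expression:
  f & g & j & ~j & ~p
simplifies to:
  False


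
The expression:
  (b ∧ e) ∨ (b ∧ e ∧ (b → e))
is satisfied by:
  {e: True, b: True}


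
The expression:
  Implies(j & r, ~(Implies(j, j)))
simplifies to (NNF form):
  ~j | ~r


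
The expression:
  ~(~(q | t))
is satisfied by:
  {t: True, q: True}
  {t: True, q: False}
  {q: True, t: False}


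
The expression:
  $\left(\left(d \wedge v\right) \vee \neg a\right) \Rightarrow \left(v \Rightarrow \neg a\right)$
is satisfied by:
  {v: False, d: False, a: False}
  {a: True, v: False, d: False}
  {d: True, v: False, a: False}
  {a: True, d: True, v: False}
  {v: True, a: False, d: False}
  {a: True, v: True, d: False}
  {d: True, v: True, a: False}


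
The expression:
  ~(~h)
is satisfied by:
  {h: True}


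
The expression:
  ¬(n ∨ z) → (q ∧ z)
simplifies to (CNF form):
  n ∨ z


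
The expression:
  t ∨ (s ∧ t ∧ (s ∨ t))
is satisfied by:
  {t: True}


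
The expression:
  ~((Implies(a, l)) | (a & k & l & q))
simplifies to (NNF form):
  a & ~l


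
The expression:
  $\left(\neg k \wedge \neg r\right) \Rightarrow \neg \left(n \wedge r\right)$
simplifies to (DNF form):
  $\text{True}$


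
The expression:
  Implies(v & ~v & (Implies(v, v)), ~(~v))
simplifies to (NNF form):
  True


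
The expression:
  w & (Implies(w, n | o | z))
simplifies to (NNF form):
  w & (n | o | z)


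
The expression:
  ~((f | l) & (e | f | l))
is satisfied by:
  {l: False, f: False}


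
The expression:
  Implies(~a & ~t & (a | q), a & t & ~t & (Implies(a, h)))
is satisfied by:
  {a: True, t: True, q: False}
  {a: True, q: False, t: False}
  {t: True, q: False, a: False}
  {t: False, q: False, a: False}
  {a: True, t: True, q: True}
  {a: True, q: True, t: False}
  {t: True, q: True, a: False}


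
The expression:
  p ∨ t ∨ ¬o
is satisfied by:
  {t: True, p: True, o: False}
  {t: True, p: False, o: False}
  {p: True, t: False, o: False}
  {t: False, p: False, o: False}
  {t: True, o: True, p: True}
  {t: True, o: True, p: False}
  {o: True, p: True, t: False}


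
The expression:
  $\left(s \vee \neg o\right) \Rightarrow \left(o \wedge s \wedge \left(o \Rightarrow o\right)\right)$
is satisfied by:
  {o: True}


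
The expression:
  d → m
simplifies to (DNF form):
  m ∨ ¬d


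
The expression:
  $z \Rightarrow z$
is always true.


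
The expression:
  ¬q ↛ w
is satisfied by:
  {w: True, q: False}
  {q: False, w: False}
  {q: True, w: True}


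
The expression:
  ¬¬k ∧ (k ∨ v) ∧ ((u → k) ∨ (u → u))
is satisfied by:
  {k: True}


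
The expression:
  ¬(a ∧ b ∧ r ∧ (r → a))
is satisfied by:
  {a: False, b: False, r: False}
  {r: True, a: False, b: False}
  {b: True, a: False, r: False}
  {r: True, b: True, a: False}
  {a: True, r: False, b: False}
  {r: True, a: True, b: False}
  {b: True, a: True, r: False}


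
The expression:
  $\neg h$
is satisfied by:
  {h: False}


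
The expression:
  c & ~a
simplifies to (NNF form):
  c & ~a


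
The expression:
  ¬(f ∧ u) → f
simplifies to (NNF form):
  f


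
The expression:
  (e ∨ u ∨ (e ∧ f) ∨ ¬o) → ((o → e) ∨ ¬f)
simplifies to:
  e ∨ ¬f ∨ ¬o ∨ ¬u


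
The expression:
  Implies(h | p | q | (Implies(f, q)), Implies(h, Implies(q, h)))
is always true.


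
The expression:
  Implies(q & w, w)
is always true.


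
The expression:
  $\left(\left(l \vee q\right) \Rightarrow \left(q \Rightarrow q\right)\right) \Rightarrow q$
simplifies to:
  $q$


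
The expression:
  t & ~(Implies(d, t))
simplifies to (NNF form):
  False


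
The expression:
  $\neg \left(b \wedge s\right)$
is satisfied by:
  {s: False, b: False}
  {b: True, s: False}
  {s: True, b: False}


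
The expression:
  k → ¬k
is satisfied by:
  {k: False}


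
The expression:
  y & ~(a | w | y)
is never true.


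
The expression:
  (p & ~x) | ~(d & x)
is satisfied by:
  {d: False, x: False}
  {x: True, d: False}
  {d: True, x: False}


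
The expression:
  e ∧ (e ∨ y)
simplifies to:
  e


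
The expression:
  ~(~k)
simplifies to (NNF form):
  k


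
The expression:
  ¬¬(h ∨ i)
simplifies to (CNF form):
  h ∨ i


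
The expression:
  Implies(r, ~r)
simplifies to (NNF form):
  ~r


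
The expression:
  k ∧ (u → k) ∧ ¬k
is never true.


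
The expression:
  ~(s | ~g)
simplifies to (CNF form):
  g & ~s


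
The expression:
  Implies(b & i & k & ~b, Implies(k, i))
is always true.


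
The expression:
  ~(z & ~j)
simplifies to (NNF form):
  j | ~z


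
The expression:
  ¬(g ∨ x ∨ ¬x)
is never true.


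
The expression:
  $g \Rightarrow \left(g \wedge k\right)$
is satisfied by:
  {k: True, g: False}
  {g: False, k: False}
  {g: True, k: True}


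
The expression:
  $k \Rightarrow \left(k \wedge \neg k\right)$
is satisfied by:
  {k: False}


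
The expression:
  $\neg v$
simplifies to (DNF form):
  $\neg v$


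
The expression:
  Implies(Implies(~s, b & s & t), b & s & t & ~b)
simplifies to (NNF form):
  ~s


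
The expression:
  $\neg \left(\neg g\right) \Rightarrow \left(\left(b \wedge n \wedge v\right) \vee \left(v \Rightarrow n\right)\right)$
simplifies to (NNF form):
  $n \vee \neg g \vee \neg v$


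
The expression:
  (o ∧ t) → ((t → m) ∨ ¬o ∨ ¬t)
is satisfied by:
  {m: True, o: False, t: False}
  {o: False, t: False, m: False}
  {m: True, t: True, o: False}
  {t: True, o: False, m: False}
  {m: True, o: True, t: False}
  {o: True, m: False, t: False}
  {m: True, t: True, o: True}


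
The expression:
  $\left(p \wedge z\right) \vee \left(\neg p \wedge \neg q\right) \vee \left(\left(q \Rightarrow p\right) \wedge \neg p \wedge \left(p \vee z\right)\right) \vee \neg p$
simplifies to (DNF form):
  $z \vee \neg p$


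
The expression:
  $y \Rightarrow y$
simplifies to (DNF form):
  $\text{True}$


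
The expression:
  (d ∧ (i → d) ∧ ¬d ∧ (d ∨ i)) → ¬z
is always true.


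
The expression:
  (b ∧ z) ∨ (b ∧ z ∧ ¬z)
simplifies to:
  b ∧ z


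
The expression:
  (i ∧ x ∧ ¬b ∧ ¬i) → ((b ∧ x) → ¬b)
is always true.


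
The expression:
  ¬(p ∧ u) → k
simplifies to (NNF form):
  k ∨ (p ∧ u)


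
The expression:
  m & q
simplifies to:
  m & q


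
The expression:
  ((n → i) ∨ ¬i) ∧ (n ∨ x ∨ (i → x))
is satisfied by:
  {n: True, x: True, i: False}
  {n: True, i: False, x: False}
  {x: True, i: False, n: False}
  {x: False, i: False, n: False}
  {n: True, x: True, i: True}
  {n: True, i: True, x: False}
  {x: True, i: True, n: False}


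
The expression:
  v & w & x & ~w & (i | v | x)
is never true.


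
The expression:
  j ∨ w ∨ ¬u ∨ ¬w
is always true.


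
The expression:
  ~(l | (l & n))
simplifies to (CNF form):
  ~l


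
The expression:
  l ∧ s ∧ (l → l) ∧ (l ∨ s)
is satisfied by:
  {s: True, l: True}


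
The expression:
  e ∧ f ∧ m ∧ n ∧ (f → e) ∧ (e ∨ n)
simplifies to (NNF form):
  e ∧ f ∧ m ∧ n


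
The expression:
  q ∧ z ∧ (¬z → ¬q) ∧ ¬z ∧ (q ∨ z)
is never true.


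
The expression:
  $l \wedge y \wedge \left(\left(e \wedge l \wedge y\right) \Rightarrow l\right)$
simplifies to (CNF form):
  $l \wedge y$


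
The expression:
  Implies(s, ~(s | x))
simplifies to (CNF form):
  ~s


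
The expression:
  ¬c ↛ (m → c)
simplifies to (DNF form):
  m ∧ ¬c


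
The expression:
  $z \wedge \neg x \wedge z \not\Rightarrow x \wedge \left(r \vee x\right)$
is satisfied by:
  {r: True, z: True, x: False}


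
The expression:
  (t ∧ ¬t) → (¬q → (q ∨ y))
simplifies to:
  True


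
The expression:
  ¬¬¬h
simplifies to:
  ¬h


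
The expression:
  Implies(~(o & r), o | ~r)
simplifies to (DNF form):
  o | ~r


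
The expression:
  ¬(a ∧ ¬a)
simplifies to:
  True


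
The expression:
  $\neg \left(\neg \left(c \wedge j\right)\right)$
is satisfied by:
  {c: True, j: True}


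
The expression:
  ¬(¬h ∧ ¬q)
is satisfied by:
  {q: True, h: True}
  {q: True, h: False}
  {h: True, q: False}


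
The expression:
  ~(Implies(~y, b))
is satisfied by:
  {y: False, b: False}


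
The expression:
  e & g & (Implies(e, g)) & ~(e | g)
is never true.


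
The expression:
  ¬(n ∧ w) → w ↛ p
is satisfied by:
  {n: True, w: True, p: False}
  {w: True, p: False, n: False}
  {n: True, p: True, w: True}


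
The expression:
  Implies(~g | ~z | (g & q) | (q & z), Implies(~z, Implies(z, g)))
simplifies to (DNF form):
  True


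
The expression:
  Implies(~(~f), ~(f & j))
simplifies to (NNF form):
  ~f | ~j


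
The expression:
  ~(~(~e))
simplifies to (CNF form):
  ~e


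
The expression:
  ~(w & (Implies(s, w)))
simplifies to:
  ~w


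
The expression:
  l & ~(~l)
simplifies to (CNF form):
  l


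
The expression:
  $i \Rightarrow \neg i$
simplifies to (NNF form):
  $\neg i$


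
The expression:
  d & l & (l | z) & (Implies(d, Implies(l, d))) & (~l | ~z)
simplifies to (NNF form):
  d & l & ~z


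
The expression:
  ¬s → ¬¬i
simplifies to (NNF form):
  i ∨ s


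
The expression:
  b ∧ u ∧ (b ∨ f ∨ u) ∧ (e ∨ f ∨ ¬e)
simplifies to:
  b ∧ u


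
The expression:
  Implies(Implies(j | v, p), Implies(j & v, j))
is always true.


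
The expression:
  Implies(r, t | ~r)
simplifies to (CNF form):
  t | ~r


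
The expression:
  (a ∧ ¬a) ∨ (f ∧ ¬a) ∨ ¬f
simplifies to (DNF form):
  ¬a ∨ ¬f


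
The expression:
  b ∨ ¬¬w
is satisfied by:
  {b: True, w: True}
  {b: True, w: False}
  {w: True, b: False}


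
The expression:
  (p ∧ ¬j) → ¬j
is always true.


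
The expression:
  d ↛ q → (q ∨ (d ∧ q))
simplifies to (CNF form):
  q ∨ ¬d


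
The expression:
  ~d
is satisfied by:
  {d: False}


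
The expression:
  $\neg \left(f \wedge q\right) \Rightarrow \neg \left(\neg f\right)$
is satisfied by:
  {f: True}


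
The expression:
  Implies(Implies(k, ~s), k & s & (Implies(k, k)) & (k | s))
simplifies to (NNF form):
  k & s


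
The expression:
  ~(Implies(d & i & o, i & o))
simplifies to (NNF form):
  False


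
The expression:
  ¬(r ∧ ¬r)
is always true.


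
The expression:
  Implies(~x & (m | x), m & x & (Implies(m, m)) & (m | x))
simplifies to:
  x | ~m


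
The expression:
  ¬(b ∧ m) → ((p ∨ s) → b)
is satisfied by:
  {b: True, p: False, s: False}
  {b: True, s: True, p: False}
  {b: True, p: True, s: False}
  {b: True, s: True, p: True}
  {s: False, p: False, b: False}


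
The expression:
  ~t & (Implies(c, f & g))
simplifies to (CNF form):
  ~t & (f | ~c) & (g | ~c)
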